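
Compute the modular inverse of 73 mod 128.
121

gcd(73, 128) = 1, so the inverse exists.
Extended Euclidean algorithm on (128, 73):
128 = 1 × 73 + 55  ⟹  55 = (1)·128 + (-1)·73
73 = 1 × 55 + 18  ⟹  18 = (-1)·128 + (2)·73
55 = 3 × 18 + 1  ⟹  1 = (4)·128 + (-7)·73
So (-7)·73 ≡ 1 (mod 128), i.e. 73^(-1) ≡ -7 ≡ 121 (mod 128).
Check: 73 × 121 = 8833 ≡ 1 (mod 128)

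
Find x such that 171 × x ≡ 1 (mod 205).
6

gcd(171, 205) = 1, so the inverse exists.
Extended Euclidean algorithm on (205, 171):
205 = 1 × 171 + 34  ⟹  34 = (1)·205 + (-1)·171
171 = 5 × 34 + 1  ⟹  1 = (-5)·205 + (6)·171
So (6)·171 ≡ 1 (mod 205), i.e. 171^(-1) ≡ 6 (mod 205).
Check: 171 × 6 = 1026 ≡ 1 (mod 205)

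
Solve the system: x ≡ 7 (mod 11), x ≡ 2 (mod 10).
62

Using Chinese Remainder Theorem:
M = 11 × 10 = 110
M1 = 10, M2 = 11
y1 = 10^(-1) mod 11 = 10
y2 = 11^(-1) mod 10 = 1
x = (7×10×10 + 2×11×1) mod 110 = 62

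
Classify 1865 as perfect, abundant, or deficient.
deficient

Proper divisors of 1865: sum = 1 + 5 + 373 = 379
Since 379 < 1865, 1865 is deficient.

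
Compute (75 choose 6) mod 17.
7

Using Lucas' theorem:
Write n=75 and k=6 in base 17:
n in base 17: [4, 7]
k in base 17: [0, 6]
C(75,6) mod 17 = ∏ C(n_i, k_i) mod 17
Digit binomials (mod 17): C(4,0) = 1; C(7,6) = 7
Product: 1 × 7 = 7 ≡ 7 (mod 17)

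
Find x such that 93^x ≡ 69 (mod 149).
38

Baby-step giant-step with step n = ⌈√149⌉ = 13.
Baby steps 93^j mod 149 (j:value) for j=0..12: 0:1, 1:93, 2:7, 3:55, 4:49, 5:87, 6:45, 7:13, 8:17, 9:91, 10:119, 11:41, 12:88.
Giant-step multiplier: 93^(-13) ≡ 93^(148-13) = 93^135 ≡ 27 (mod 149).
Giant steps γ_i = 69·27^i mod 149: γ_0=69, γ_1=75, γ_2=88 (in table at j=12).
x = i·n + j = 2·13 + 12 = 38.
Check: 93^38 ≡ 69 (mod 149).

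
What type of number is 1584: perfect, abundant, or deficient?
abundant

Proper divisors of 1584: sum = 1 + 2 + 3 + 4 + 6 + 8 + 9 + 11 + ... + 264 + 396 + 528 + 792 (29 divisors) = 3252
Since 3252 > 1584, 1584 is abundant.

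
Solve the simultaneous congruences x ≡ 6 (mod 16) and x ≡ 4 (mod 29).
294

Using Chinese Remainder Theorem:
M = 16 × 29 = 464
M1 = 29, M2 = 16
y1 = 29^(-1) mod 16 = 5
y2 = 16^(-1) mod 29 = 20
x = (6×29×5 + 4×16×20) mod 464 = 294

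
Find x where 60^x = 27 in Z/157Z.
90

Baby-step giant-step with step n = ⌈√157⌉ = 13.
Baby steps 60^j mod 157 (j:value) for j=0..12: 0:1, 1:60, 2:146, 3:125, 4:121, 5:38, 6:82, 7:53, 8:40, 9:45, 10:31, 11:133, 12:130.
Giant-step multiplier: 60^(-13) ≡ 60^(156-13) = 60^143 ≡ 135 (mod 157).
Giant steps γ_i = 27·135^i mod 157: γ_0=27, γ_1=34, γ_2=37, γ_3=128, γ_4=10, γ_5=94, γ_6=130 (in table at j=12).
x = i·n + j = 6·13 + 12 = 90.
Check: 60^90 ≡ 27 (mod 157).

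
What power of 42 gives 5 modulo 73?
23

Baby-step giant-step with step n = ⌈√73⌉ = 9.
Baby steps 42^j mod 73 (j:value) for j=0..8: 0:1, 1:42, 2:12, 3:66, 4:71, 5:62, 6:49, 7:14, 8:4.
Giant-step multiplier: 42^(-9) ≡ 42^(72-9) = 42^63 ≡ 10 (mod 73).
Giant steps γ_i = 5·10^i mod 73: γ_0=5, γ_1=50, γ_2=62 (in table at j=5).
x = i·n + j = 2·9 + 5 = 23.
Check: 42^23 ≡ 5 (mod 73).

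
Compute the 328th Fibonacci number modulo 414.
393

Matrix identity: Q^n = [[F_(n+1), F_n], [F_n, F_(n-1)]] with Q = [[1,1],[1,0]].
n = 328 = 101001000₂. Square-and-multiply, entries mod 414:
Q^1 = [[1,1],[1,0]]
Q^2 = (Q^1)² = [[2,1],[1,1]]
Q^5 = (Q^2)²·Q = [[8,5],[5,3]]
Q^10 = (Q^5)² = [[89,55],[55,34]]
Q^20 = (Q^10)² = [[182,141],[141,41]]
Q^41 = (Q^20)²·Q = [[406,13],[13,393]]
Q^82 = (Q^41)² = [[233,37],[37,196]]
Q^164 = (Q^82)² = [[182,141],[141,41]]
Q^328 = (Q^164)² = [[13,393],[393,34]]
F_328 mod 414 = Q^328[0][1] = 393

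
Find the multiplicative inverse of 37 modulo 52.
45

gcd(37, 52) = 1, so the inverse exists.
Extended Euclidean algorithm on (52, 37):
52 = 1 × 37 + 15  ⟹  15 = (1)·52 + (-1)·37
37 = 2 × 15 + 7  ⟹  7 = (-2)·52 + (3)·37
15 = 2 × 7 + 1  ⟹  1 = (5)·52 + (-7)·37
So (-7)·37 ≡ 1 (mod 52), i.e. 37^(-1) ≡ -7 ≡ 45 (mod 52).
Check: 37 × 45 = 1665 ≡ 1 (mod 52)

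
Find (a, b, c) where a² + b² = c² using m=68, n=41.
(2943, 5576, 6305)

Euclid's formula: a = m² - n², b = 2mn, c = m² + n²
m = 68, n = 41
a = 68² - 41² = 4624 - 1681 = 2943
b = 2 × 68 × 41 = 5576
c = 68² + 41² = 4624 + 1681 = 6305
Verification: 2943² + 5576² = 8661249 + 31091776 = 39753025 = 6305² ✓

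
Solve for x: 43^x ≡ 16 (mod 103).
46

Baby-step giant-step with step n = ⌈√103⌉ = 11.
Baby steps 43^j mod 103 (j:value) for j=0..10: 0:1, 1:43, 2:98, 3:94, 4:25, 5:45, 6:81, 7:84, 8:7, 9:95, 10:68.
Giant-step multiplier: 43^(-11) ≡ 43^(102-11) = 43^91 ≡ 85 (mod 103).
Giant steps γ_i = 16·85^i mod 103: γ_0=16, γ_1=21, γ_2=34, γ_3=6, γ_4=98 (in table at j=2).
x = i·n + j = 4·11 + 2 = 46.
Check: 43^46 ≡ 16 (mod 103).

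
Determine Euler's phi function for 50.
20

50 = 2 × 5^2
φ(n) = n × ∏(1 - 1/p) for each prime p dividing n
φ(50) = 50 × (1 - 1/2) × (1 - 1/5) = 20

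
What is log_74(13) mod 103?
72

Baby-step giant-step with step n = ⌈√103⌉ = 11.
Baby steps 74^j mod 103 (j:value) for j=0..10: 0:1, 1:74, 2:17, 3:22, 4:83, 5:65, 6:72, 7:75, 8:91, 9:39, 10:2.
Giant-step multiplier: 74^(-11) ≡ 74^(102-11) = 74^91 ≡ 87 (mod 103).
Giant steps γ_i = 13·87^i mod 103: γ_0=13, γ_1=101, γ_2=32, γ_3=3, γ_4=55, γ_5=47, γ_6=72 (in table at j=6).
x = i·n + j = 6·11 + 6 = 72.
Check: 74^72 ≡ 13 (mod 103).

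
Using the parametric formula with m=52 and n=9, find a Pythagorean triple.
(2623, 936, 2785)

Euclid's formula: a = m² - n², b = 2mn, c = m² + n²
m = 52, n = 9
a = 52² - 9² = 2704 - 81 = 2623
b = 2 × 52 × 9 = 936
c = 52² + 9² = 2704 + 81 = 2785
Verification: 2623² + 936² = 6880129 + 876096 = 7756225 = 2785² ✓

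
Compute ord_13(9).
3

13 is prime, so ord(9) divides φ(13) = 12.
Divisors of 12: 1, 2, 3, 4, 6, 12.
Repeated squaring: 9^1 ≡ 9, 9^2 ≡ 3, 9^4 ≡ 9, 9^8 ≡ 3 (mod 13).
Test 9^d mod 13 for each divisor d in increasing order:
9^1 ≡ 9
9^2 ≡ 3
9^3 = 9^2·9^1 ≡ 1  ← first divisor giving 1
The order is 3.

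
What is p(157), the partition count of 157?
80630964769

p(n) counts ways to write n as a sum of positive integers (order ignored).
Euler's pentagonal recurrence: p(k) = p(k-1) + p(k-2) - p(k-5) - p(k-7) + p(k-12) + p(k-15) - ... (offsets j(3j∓1)/2, signs ++--, p(0)=1, p(<0)=0).
DP table for k = 0..156: p(0)=1, p(1)=1, p(2)=2, p(3)=3, p(4)=5, p(5)=7, p(6)=11, p(7)=15, p(8)=22, p(9)=30, p(10)=42, p(11)=56, p(12)=77, p(13)=101, p(14)=135, p(15)=176, p(16)=231, p(17)=297, p(18)=385, p(19)=490, p(20)=627, p(21)=792, p(22)=1002, p(23)=1255, p(24)=1575, p(25)=1958, p(26)=2436, p(27)=3010, p(28)=3718, p(29)=4565, p(30)=5604, p(31)=6842, p(32)=8349, p(33)=10143, p(34)=12310, p(35)=14883, p(36)=17977, p(37)=21637, p(38)=26015, p(39)=31185, p(40)=37338, p(41)=44583, p(42)=53174, p(43)=63261, p(44)=75175, p(45)=89134, p(46)=105558, p(47)=124754, p(48)=147273, p(49)=173525, p(50)=204226, p(51)=239943, p(52)=281589, p(53)=329931, p(54)=386155, p(55)=451276, p(56)=526823, p(57)=614154, p(58)=715220, p(59)=831820, p(60)=966467, p(61)=1121505, p(62)=1300156, p(63)=1505499, p(64)=1741630, p(65)=2012558, p(66)=2323520, p(67)=2679689, p(68)=3087735, p(69)=3554345, p(70)=4087968, p(71)=4697205, p(72)=5392783, p(73)=6185689, p(74)=7089500, p(75)=8118264, p(76)=9289091, p(77)=10619863, p(78)=12132164, p(79)=13848650, p(80)=15796476, p(81)=18004327, p(82)=20506255, p(83)=23338469, p(84)=26543660, p(85)=30167357, p(86)=34262962, p(87)=38887673, p(88)=44108109, p(89)=49995925, p(90)=56634173, p(91)=64112359, p(92)=72533807, p(93)=82010177, p(94)=92669720, p(95)=104651419, p(96)=118114304, p(97)=133230930, p(98)=150198136, p(99)=169229875, p(100)=190569292, p(101)=214481126, p(102)=241265379, p(103)=271248950, p(104)=304801365, p(105)=342325709, p(106)=384276336, p(107)=431149389, p(108)=483502844, p(109)=541946240, p(110)=607163746, p(111)=679903203, p(112)=761002156, p(113)=851376628, p(114)=952050665, p(115)=1064144451, p(116)=1188908248, p(117)=1327710076, p(118)=1482074143, p(119)=1653668665, p(120)=1844349560, p(121)=2056148051, p(122)=2291320912, p(123)=2552338241, p(124)=2841940500, p(125)=3163127352, p(126)=3519222692, p(127)=3913864295, p(128)=4351078600, p(129)=4835271870, p(130)=5371315400, p(131)=5964539504, p(132)=6620830889, p(133)=7346629512, p(134)=8149040695, p(135)=9035836076, p(136)=10015581680, p(137)=11097645016, p(138)=12292341831, p(139)=13610949895, p(140)=15065878135, p(141)=16670689208, p(142)=18440293320, p(143)=20390982757, p(144)=22540654445, p(145)=24908858009, p(146)=27517052599, p(147)=30388671978, p(148)=33549419497, p(149)=37027355200, p(150)=40853235313, p(151)=45060624582, p(152)=49686288421, p(153)=54770336324, p(154)=60356673280, p(155)=66493182097, p(156)=73232243759.
Final step: p(157) = p(156) + p(155) - p(152) - p(150) + p(145) + p(142) - p(135) - p(131) + p(122) + p(117) - p(106) - p(100) + p(87) + p(80) - p(65) - p(57) + p(40) + p(31) - p(12) - p(2)
= 73232243759 + 66493182097 - 49686288421 - 40853235313 + 24908858009 + 18440293320 - 9035836076 - 5964539504 + 2291320912 + 1327710076 - 384276336 - 190569292 + 38887673 + 15796476 - 2012558 - 614154 + 37338 + 6842 - 77 - 2
= 80630964769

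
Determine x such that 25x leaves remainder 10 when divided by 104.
x ≡ 42 (mod 104)

gcd(25, 104) = 1, which divides 10, so solutions exist.
Find 25^(-1) mod 104 by the extended Euclidean algorithm:
104 = 4 × 25 + 4  ⟹  4 = (1)·104 + (-4)·25
25 = 6 × 4 + 1  ⟹  1 = (-6)·104 + (25)·25
So (25)·25 ≡ 1 (mod 104), i.e. 25^(-1) ≡ 25 (mod 104).
x ≡ 25 × 10 = 250 ≡ 42 (mod 104).
Check: 25 × 42 = 1050 ≡ 10 (mod 104).
Unique solution: x ≡ 42 (mod 104)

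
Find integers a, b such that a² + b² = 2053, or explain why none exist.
17² + 42² (a=17, b=42)

Factorization: 2053 = 2053
By Fermat: n is sum of two squares iff every prime p ≡ 3 (mod 4) appears to even power.
All primes ≡ 3 (mod 4) appear to even power.
Search a = 0, 1, 2, … for 2053 - a² a perfect square: first hit at a = 17: 2053 - 289 = 1764 = 42².
2053 = 17² + 42² = 289 + 1764 ✓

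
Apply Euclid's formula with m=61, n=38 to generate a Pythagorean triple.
(2277, 4636, 5165)

Euclid's formula: a = m² - n², b = 2mn, c = m² + n²
m = 61, n = 38
a = 61² - 38² = 3721 - 1444 = 2277
b = 2 × 61 × 38 = 4636
c = 61² + 38² = 3721 + 1444 = 5165
Verification: 2277² + 4636² = 5184729 + 21492496 = 26677225 = 5165² ✓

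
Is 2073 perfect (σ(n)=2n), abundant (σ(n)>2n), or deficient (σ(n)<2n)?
deficient

Proper divisors of 2073: sum = 1 + 3 + 691 = 695
Since 695 < 2073, 2073 is deficient.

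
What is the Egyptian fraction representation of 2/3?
1/2 + 1/6

Greedy algorithm:
2/3: ceiling(3/2) = 2, use 1/2
1/6: ceiling(6/1) = 6, use 1/6
Result: 2/3 = 1/2 + 1/6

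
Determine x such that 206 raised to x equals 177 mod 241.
180

Baby-step giant-step with step n = ⌈√241⌉ = 16.
Baby steps 206^j mod 241 (j:value) for j=0..15: 0:1, 1:206, 2:20, 3:23, 4:159, 5:219, 6:47, 7:42, 8:217, 9:117, 10:2, 11:171, 12:40, 13:46, 14:77, 15:197.
Giant-step multiplier: 206^(-16) ≡ 206^(240-16) = 206^224 ≡ 100 (mod 241).
Giant steps γ_i = 177·100^i mod 241: γ_0=177, γ_1=107, γ_2=96, γ_3=201, γ_4=97, γ_5=60, γ_6=216, γ_7=151, γ_8=158, γ_9=135, γ_10=4, γ_11=159 (in table at j=4).
x = i·n + j = 11·16 + 4 = 180.
Check: 206^180 ≡ 177 (mod 241).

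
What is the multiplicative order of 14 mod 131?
130

131 is prime, so ord(14) divides φ(131) = 130.
Divisors of 130: 1, 2, 5, 10, 13, 26, 65, 130.
Repeated squaring: 14^1 ≡ 14, 14^2 ≡ 65, 14^4 ≡ 33, 14^8 ≡ 41, 14^16 ≡ 109, 14^32 ≡ 91, 14^64 ≡ 28, 14^128 ≡ 129 (mod 131).
Test 14^d mod 131 for each divisor d in increasing order:
14^1 ≡ 14
14^2 ≡ 65
14^5 = 14^4·14^1 ≡ 69
14^10 = 14^8·14^2 ≡ 45
14^13 = 14^8·14^4·14^1 ≡ 78
14^26 = 14^16·14^8·14^2 ≡ 58
14^65 = 14^64·14^1 ≡ 130
14^130 = 14^128·14^2 ≡ 1  ← first divisor giving 1
The order is 130.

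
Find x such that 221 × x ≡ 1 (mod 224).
149

gcd(221, 224) = 1, so the inverse exists.
Extended Euclidean algorithm on (224, 221):
224 = 1 × 221 + 3  ⟹  3 = (1)·224 + (-1)·221
221 = 73 × 3 + 2  ⟹  2 = (-73)·224 + (74)·221
3 = 1 × 2 + 1  ⟹  1 = (74)·224 + (-75)·221
So (-75)·221 ≡ 1 (mod 224), i.e. 221^(-1) ≡ -75 ≡ 149 (mod 224).
Check: 221 × 149 = 32929 ≡ 1 (mod 224)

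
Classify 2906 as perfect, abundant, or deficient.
deficient

Proper divisors of 2906: sum = 1 + 2 + 1453 = 1456
Since 1456 < 2906, 2906 is deficient.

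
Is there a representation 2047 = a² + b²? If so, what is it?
Not possible

Factorization: 2047 = 23 × 89
By Fermat: n is sum of two squares iff every prime p ≡ 3 (mod 4) appears to even power.
Prime(s) ≡ 3 (mod 4) with odd exponent: [(23, 1)]
Therefore 2047 cannot be expressed as a² + b².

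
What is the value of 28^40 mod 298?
198

Repeated squaring. Binary of 40 = 101000.
28^1 ≡ 28 (mod 298); 28^2 ≡ 188 (mod 298); 28^4 ≡ 180 (mod 298); 28^8 ≡ 216 (mod 298); 28^16 ≡ 168 (mod 298); 28^32 ≡ 212 (mod 298)
28^40 = 28^8 × 28^32 ≡ 198 (mod 298)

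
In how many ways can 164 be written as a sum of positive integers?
156919475295

p(n) counts ways to write n as a sum of positive integers (order ignored).
Euler's pentagonal recurrence: p(k) = p(k-1) + p(k-2) - p(k-5) - p(k-7) + p(k-12) + p(k-15) - ... (offsets j(3j∓1)/2, signs ++--, p(0)=1, p(<0)=0).
DP table for k = 0..163: p(0)=1, p(1)=1, p(2)=2, p(3)=3, p(4)=5, p(5)=7, p(6)=11, p(7)=15, p(8)=22, p(9)=30, p(10)=42, p(11)=56, p(12)=77, p(13)=101, p(14)=135, p(15)=176, p(16)=231, p(17)=297, p(18)=385, p(19)=490, p(20)=627, p(21)=792, p(22)=1002, p(23)=1255, p(24)=1575, p(25)=1958, p(26)=2436, p(27)=3010, p(28)=3718, p(29)=4565, p(30)=5604, p(31)=6842, p(32)=8349, p(33)=10143, p(34)=12310, p(35)=14883, p(36)=17977, p(37)=21637, p(38)=26015, p(39)=31185, p(40)=37338, p(41)=44583, p(42)=53174, p(43)=63261, p(44)=75175, p(45)=89134, p(46)=105558, p(47)=124754, p(48)=147273, p(49)=173525, p(50)=204226, p(51)=239943, p(52)=281589, p(53)=329931, p(54)=386155, p(55)=451276, p(56)=526823, p(57)=614154, p(58)=715220, p(59)=831820, p(60)=966467, p(61)=1121505, p(62)=1300156, p(63)=1505499, p(64)=1741630, p(65)=2012558, p(66)=2323520, p(67)=2679689, p(68)=3087735, p(69)=3554345, p(70)=4087968, p(71)=4697205, p(72)=5392783, p(73)=6185689, p(74)=7089500, p(75)=8118264, p(76)=9289091, p(77)=10619863, p(78)=12132164, p(79)=13848650, p(80)=15796476, p(81)=18004327, p(82)=20506255, p(83)=23338469, p(84)=26543660, p(85)=30167357, p(86)=34262962, p(87)=38887673, p(88)=44108109, p(89)=49995925, p(90)=56634173, p(91)=64112359, p(92)=72533807, p(93)=82010177, p(94)=92669720, p(95)=104651419, p(96)=118114304, p(97)=133230930, p(98)=150198136, p(99)=169229875, p(100)=190569292, p(101)=214481126, p(102)=241265379, p(103)=271248950, p(104)=304801365, p(105)=342325709, p(106)=384276336, p(107)=431149389, p(108)=483502844, p(109)=541946240, p(110)=607163746, p(111)=679903203, p(112)=761002156, p(113)=851376628, p(114)=952050665, p(115)=1064144451, p(116)=1188908248, p(117)=1327710076, p(118)=1482074143, p(119)=1653668665, p(120)=1844349560, p(121)=2056148051, p(122)=2291320912, p(123)=2552338241, p(124)=2841940500, p(125)=3163127352, p(126)=3519222692, p(127)=3913864295, p(128)=4351078600, p(129)=4835271870, p(130)=5371315400, p(131)=5964539504, p(132)=6620830889, p(133)=7346629512, p(134)=8149040695, p(135)=9035836076, p(136)=10015581680, p(137)=11097645016, p(138)=12292341831, p(139)=13610949895, p(140)=15065878135, p(141)=16670689208, p(142)=18440293320, p(143)=20390982757, p(144)=22540654445, p(145)=24908858009, p(146)=27517052599, p(147)=30388671978, p(148)=33549419497, p(149)=37027355200, p(150)=40853235313, p(151)=45060624582, p(152)=49686288421, p(153)=54770336324, p(154)=60356673280, p(155)=66493182097, p(156)=73232243759, p(157)=80630964769, p(158)=88751778802, p(159)=97662728555, p(160)=107438159466, p(161)=118159068427, p(162)=129913904637, p(163)=142798995930.
Final step: p(164) = p(163) + p(162) - p(159) - p(157) + p(152) + p(149) - p(142) - p(138) + p(129) + p(124) - p(113) - p(107) + p(94) + p(87) - p(72) - p(64) + p(47) + p(38) - p(19) - p(9)
= 142798995930 + 129913904637 - 97662728555 - 80630964769 + 49686288421 + 37027355200 - 18440293320 - 12292341831 + 4835271870 + 2841940500 - 851376628 - 431149389 + 92669720 + 38887673 - 5392783 - 1741630 + 124754 + 26015 - 490 - 30
= 156919475295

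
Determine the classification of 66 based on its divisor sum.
abundant

Proper divisors of 66: sum = 1 + 2 + 3 + 6 + 11 + 22 + 33 = 78
Since 78 > 66, 66 is abundant.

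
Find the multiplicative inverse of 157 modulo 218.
25

gcd(157, 218) = 1, so the inverse exists.
Extended Euclidean algorithm on (218, 157):
218 = 1 × 157 + 61  ⟹  61 = (1)·218 + (-1)·157
157 = 2 × 61 + 35  ⟹  35 = (-2)·218 + (3)·157
61 = 1 × 35 + 26  ⟹  26 = (3)·218 + (-4)·157
35 = 1 × 26 + 9  ⟹  9 = (-5)·218 + (7)·157
26 = 2 × 9 + 8  ⟹  8 = (13)·218 + (-18)·157
9 = 1 × 8 + 1  ⟹  1 = (-18)·218 + (25)·157
So (25)·157 ≡ 1 (mod 218), i.e. 157^(-1) ≡ 25 (mod 218).
Check: 157 × 25 = 3925 ≡ 1 (mod 218)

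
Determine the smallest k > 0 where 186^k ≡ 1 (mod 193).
24

193 is prime, so ord(186) divides φ(193) = 192.
Divisors of 192: 1, 2, 3, 4, 6, 8, 12, 16, 24, 32, 48, 64, 96, 192.
Repeated squaring: 186^1 ≡ 186, 186^2 ≡ 49, 186^4 ≡ 85, 186^8 ≡ 84, 186^16 ≡ 108, 186^32 ≡ 84, 186^64 ≡ 108, 186^128 ≡ 84 (mod 193).
Test 186^d mod 193 for each divisor d in increasing order:
186^1 ≡ 186
186^2 ≡ 49
186^3 = 186^2·186^1 ≡ 43
186^4 ≡ 85
186^6 = 186^4·186^2 ≡ 112
186^8 ≡ 84
186^12 = 186^8·186^4 ≡ 192
186^16 ≡ 108
186^24 = 186^16·186^8 ≡ 1  ← first divisor giving 1
The order is 24.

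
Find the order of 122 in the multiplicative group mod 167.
83

167 is prime, so ord(122) divides φ(167) = 166.
Divisors of 166: 1, 2, 83, 166.
Repeated squaring: 122^1 ≡ 122, 122^2 ≡ 21, 122^4 ≡ 107, 122^8 ≡ 93, 122^16 ≡ 132, 122^32 ≡ 56, 122^64 ≡ 130, 122^128 ≡ 33 (mod 167).
Test 122^d mod 167 for each divisor d in increasing order:
122^1 ≡ 122
122^2 ≡ 21
122^83 = 122^64·122^16·122^2·122^1 ≡ 1  ← first divisor giving 1
The order is 83.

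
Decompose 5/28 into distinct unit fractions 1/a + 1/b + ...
1/6 + 1/84

Greedy algorithm:
5/28: ceiling(28/5) = 6, use 1/6
1/84: ceiling(84/1) = 84, use 1/84
Result: 5/28 = 1/6 + 1/84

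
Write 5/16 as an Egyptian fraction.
1/4 + 1/16

Greedy algorithm:
5/16: ceiling(16/5) = 4, use 1/4
1/16: ceiling(16/1) = 16, use 1/16
Result: 5/16 = 1/4 + 1/16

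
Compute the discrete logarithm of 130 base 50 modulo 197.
97

Baby-step giant-step with step n = ⌈√197⌉ = 15.
Baby steps 50^j mod 197 (j:value) for j=0..14: 0:1, 1:50, 2:136, 3:102, 4:175, 5:82, 6:160, 7:120, 8:90, 9:166, 10:26, 11:118, 12:187, 13:91, 14:19.
Giant-step multiplier: 50^(-15) ≡ 50^(196-15) = 50^181 ≡ 45 (mod 197).
Giant steps γ_i = 130·45^i mod 197: γ_0=130, γ_1=137, γ_2=58, γ_3=49, γ_4=38, γ_5=134, γ_6=120 (in table at j=7).
x = i·n + j = 6·15 + 7 = 97.
Check: 50^97 ≡ 130 (mod 197).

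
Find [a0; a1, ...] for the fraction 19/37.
[0; 1, 1, 18]

Euclidean algorithm steps:
19 = 0 × 37 + 19
37 = 1 × 19 + 18
19 = 1 × 18 + 1
18 = 18 × 1 + 0
Continued fraction: [0; 1, 1, 18]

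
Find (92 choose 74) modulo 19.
0

Using Lucas' theorem:
Write n=92 and k=74 in base 19:
n in base 19: [4, 16]
k in base 19: [3, 17]
C(92,74) mod 19 = ∏ C(n_i, k_i) mod 19
Digit binomials (mod 19): C(4,3) = 4; C(16,17) = 0 (k_i > n_i)
Product: 4 × 0 = 0 ≡ 0 (mod 19)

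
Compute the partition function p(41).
44583

p(n) counts ways to write n as a sum of positive integers (order ignored).
Euler's pentagonal recurrence: p(k) = p(k-1) + p(k-2) - p(k-5) - p(k-7) + p(k-12) + p(k-15) - ... (offsets j(3j∓1)/2, signs ++--, p(0)=1, p(<0)=0).
DP table for k = 0..40: p(0)=1, p(1)=1, p(2)=2, p(3)=3, p(4)=5, p(5)=7, p(6)=11, p(7)=15, p(8)=22, p(9)=30, p(10)=42, p(11)=56, p(12)=77, p(13)=101, p(14)=135, p(15)=176, p(16)=231, p(17)=297, p(18)=385, p(19)=490, p(20)=627, p(21)=792, p(22)=1002, p(23)=1255, p(24)=1575, p(25)=1958, p(26)=2436, p(27)=3010, p(28)=3718, p(29)=4565, p(30)=5604, p(31)=6842, p(32)=8349, p(33)=10143, p(34)=12310, p(35)=14883, p(36)=17977, p(37)=21637, p(38)=26015, p(39)=31185, p(40)=37338.
Final step: p(41) = p(40) + p(39) - p(36) - p(34) + p(29) + p(26) - p(19) - p(15) + p(6) + p(1)
= 37338 + 31185 - 17977 - 12310 + 4565 + 2436 - 490 - 176 + 11 + 1
= 44583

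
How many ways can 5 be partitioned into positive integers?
7

p(n) counts ways to write n as a sum of positive integers (order ignored).
Examples: 5; 4 + 1; 3 + 2; 3 + 1 + 1; 2 + 2 + 1; ... (7 total)
p(5) = 7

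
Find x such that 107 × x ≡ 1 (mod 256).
67

gcd(107, 256) = 1, so the inverse exists.
Extended Euclidean algorithm on (256, 107):
256 = 2 × 107 + 42  ⟹  42 = (1)·256 + (-2)·107
107 = 2 × 42 + 23  ⟹  23 = (-2)·256 + (5)·107
42 = 1 × 23 + 19  ⟹  19 = (3)·256 + (-7)·107
23 = 1 × 19 + 4  ⟹  4 = (-5)·256 + (12)·107
19 = 4 × 4 + 3  ⟹  3 = (23)·256 + (-55)·107
4 = 1 × 3 + 1  ⟹  1 = (-28)·256 + (67)·107
So (67)·107 ≡ 1 (mod 256), i.e. 107^(-1) ≡ 67 (mod 256).
Check: 107 × 67 = 7169 ≡ 1 (mod 256)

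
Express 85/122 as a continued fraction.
[0; 1, 2, 3, 2, 1, 3]

Euclidean algorithm steps:
85 = 0 × 122 + 85
122 = 1 × 85 + 37
85 = 2 × 37 + 11
37 = 3 × 11 + 4
11 = 2 × 4 + 3
4 = 1 × 3 + 1
3 = 3 × 1 + 0
Continued fraction: [0; 1, 2, 3, 2, 1, 3]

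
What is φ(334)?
166

334 = 2 × 167
φ(n) = n × ∏(1 - 1/p) for each prime p dividing n
φ(334) = 334 × (1 - 1/2) × (1 - 1/167) = 166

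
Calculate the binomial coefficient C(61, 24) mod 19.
0

Using Lucas' theorem:
Write n=61 and k=24 in base 19:
n in base 19: [3, 4]
k in base 19: [1, 5]
C(61,24) mod 19 = ∏ C(n_i, k_i) mod 19
Digit binomials (mod 19): C(3,1) = 3; C(4,5) = 0 (k_i > n_i)
Product: 3 × 0 = 0 ≡ 0 (mod 19)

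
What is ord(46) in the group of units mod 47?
2

47 is prime, so ord(46) divides φ(47) = 46.
Divisors of 46: 1, 2, 23, 46.
Repeated squaring: 46^1 ≡ 46, 46^2 ≡ 1, 46^4 ≡ 1, 46^8 ≡ 1, 46^16 ≡ 1, 46^32 ≡ 1 (mod 47).
Test 46^d mod 47 for each divisor d in increasing order:
46^1 ≡ 46
46^2 ≡ 1  ← first divisor giving 1
The order is 2.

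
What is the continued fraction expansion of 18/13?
[1; 2, 1, 1, 2]

Euclidean algorithm steps:
18 = 1 × 13 + 5
13 = 2 × 5 + 3
5 = 1 × 3 + 2
3 = 1 × 2 + 1
2 = 2 × 1 + 0
Continued fraction: [1; 2, 1, 1, 2]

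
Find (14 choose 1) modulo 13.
1

Using Lucas' theorem:
Write n=14 and k=1 in base 13:
n in base 13: [1, 1]
k in base 13: [0, 1]
C(14,1) mod 13 = ∏ C(n_i, k_i) mod 13
Digit binomials (mod 13): C(1,0) = 1; C(1,1) = 1
Product: 1 × 1 = 1 ≡ 1 (mod 13)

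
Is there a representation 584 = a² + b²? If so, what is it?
10² + 22² (a=10, b=22)

Factorization: 584 = 2^3 × 73
By Fermat: n is sum of two squares iff every prime p ≡ 3 (mod 4) appears to even power.
All primes ≡ 3 (mod 4) appear to even power.
Search a = 0, 1, 2, … for 584 - a² a perfect square: first hit at a = 10: 584 - 100 = 484 = 22².
584 = 10² + 22² = 100 + 484 ✓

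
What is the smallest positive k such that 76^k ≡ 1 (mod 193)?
64

193 is prime, so ord(76) divides φ(193) = 192.
Divisors of 192: 1, 2, 3, 4, 6, 8, 12, 16, 24, 32, 48, 64, 96, 192.
Repeated squaring: 76^1 ≡ 76, 76^2 ≡ 179, 76^4 ≡ 3, 76^8 ≡ 9, 76^16 ≡ 81, 76^32 ≡ 192, 76^64 ≡ 1, 76^128 ≡ 1 (mod 193).
Test 76^d mod 193 for each divisor d in increasing order:
76^1 ≡ 76
76^2 ≡ 179
76^3 = 76^2·76^1 ≡ 94
76^4 ≡ 3
76^6 = 76^4·76^2 ≡ 151
76^8 ≡ 9
76^12 = 76^8·76^4 ≡ 27
76^16 ≡ 81
76^24 = 76^16·76^8 ≡ 150
76^32 ≡ 192
76^48 = 76^32·76^16 ≡ 112
76^64 ≡ 1  ← first divisor giving 1
The order is 64.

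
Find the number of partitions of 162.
129913904637

p(n) counts ways to write n as a sum of positive integers (order ignored).
Euler's pentagonal recurrence: p(k) = p(k-1) + p(k-2) - p(k-5) - p(k-7) + p(k-12) + p(k-15) - ... (offsets j(3j∓1)/2, signs ++--, p(0)=1, p(<0)=0).
DP table for k = 0..161: p(0)=1, p(1)=1, p(2)=2, p(3)=3, p(4)=5, p(5)=7, p(6)=11, p(7)=15, p(8)=22, p(9)=30, p(10)=42, p(11)=56, p(12)=77, p(13)=101, p(14)=135, p(15)=176, p(16)=231, p(17)=297, p(18)=385, p(19)=490, p(20)=627, p(21)=792, p(22)=1002, p(23)=1255, p(24)=1575, p(25)=1958, p(26)=2436, p(27)=3010, p(28)=3718, p(29)=4565, p(30)=5604, p(31)=6842, p(32)=8349, p(33)=10143, p(34)=12310, p(35)=14883, p(36)=17977, p(37)=21637, p(38)=26015, p(39)=31185, p(40)=37338, p(41)=44583, p(42)=53174, p(43)=63261, p(44)=75175, p(45)=89134, p(46)=105558, p(47)=124754, p(48)=147273, p(49)=173525, p(50)=204226, p(51)=239943, p(52)=281589, p(53)=329931, p(54)=386155, p(55)=451276, p(56)=526823, p(57)=614154, p(58)=715220, p(59)=831820, p(60)=966467, p(61)=1121505, p(62)=1300156, p(63)=1505499, p(64)=1741630, p(65)=2012558, p(66)=2323520, p(67)=2679689, p(68)=3087735, p(69)=3554345, p(70)=4087968, p(71)=4697205, p(72)=5392783, p(73)=6185689, p(74)=7089500, p(75)=8118264, p(76)=9289091, p(77)=10619863, p(78)=12132164, p(79)=13848650, p(80)=15796476, p(81)=18004327, p(82)=20506255, p(83)=23338469, p(84)=26543660, p(85)=30167357, p(86)=34262962, p(87)=38887673, p(88)=44108109, p(89)=49995925, p(90)=56634173, p(91)=64112359, p(92)=72533807, p(93)=82010177, p(94)=92669720, p(95)=104651419, p(96)=118114304, p(97)=133230930, p(98)=150198136, p(99)=169229875, p(100)=190569292, p(101)=214481126, p(102)=241265379, p(103)=271248950, p(104)=304801365, p(105)=342325709, p(106)=384276336, p(107)=431149389, p(108)=483502844, p(109)=541946240, p(110)=607163746, p(111)=679903203, p(112)=761002156, p(113)=851376628, p(114)=952050665, p(115)=1064144451, p(116)=1188908248, p(117)=1327710076, p(118)=1482074143, p(119)=1653668665, p(120)=1844349560, p(121)=2056148051, p(122)=2291320912, p(123)=2552338241, p(124)=2841940500, p(125)=3163127352, p(126)=3519222692, p(127)=3913864295, p(128)=4351078600, p(129)=4835271870, p(130)=5371315400, p(131)=5964539504, p(132)=6620830889, p(133)=7346629512, p(134)=8149040695, p(135)=9035836076, p(136)=10015581680, p(137)=11097645016, p(138)=12292341831, p(139)=13610949895, p(140)=15065878135, p(141)=16670689208, p(142)=18440293320, p(143)=20390982757, p(144)=22540654445, p(145)=24908858009, p(146)=27517052599, p(147)=30388671978, p(148)=33549419497, p(149)=37027355200, p(150)=40853235313, p(151)=45060624582, p(152)=49686288421, p(153)=54770336324, p(154)=60356673280, p(155)=66493182097, p(156)=73232243759, p(157)=80630964769, p(158)=88751778802, p(159)=97662728555, p(160)=107438159466, p(161)=118159068427.
Final step: p(162) = p(161) + p(160) - p(157) - p(155) + p(150) + p(147) - p(140) - p(136) + p(127) + p(122) - p(111) - p(105) + p(92) + p(85) - p(70) - p(62) + p(45) + p(36) - p(17) - p(7)
= 118159068427 + 107438159466 - 80630964769 - 66493182097 + 40853235313 + 30388671978 - 15065878135 - 10015581680 + 3913864295 + 2291320912 - 679903203 - 342325709 + 72533807 + 30167357 - 4087968 - 1300156 + 89134 + 17977 - 297 - 15
= 129913904637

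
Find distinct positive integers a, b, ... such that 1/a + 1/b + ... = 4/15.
1/4 + 1/60

Greedy algorithm:
4/15: ceiling(15/4) = 4, use 1/4
1/60: ceiling(60/1) = 60, use 1/60
Result: 4/15 = 1/4 + 1/60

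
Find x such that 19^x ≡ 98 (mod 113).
84

Baby-step giant-step with step n = ⌈√113⌉ = 11.
Baby steps 19^j mod 113 (j:value) for j=0..10: 0:1, 1:19, 2:22, 3:79, 4:32, 5:43, 6:26, 7:42, 8:7, 9:20, 10:41.
Giant-step multiplier: 19^(-11) ≡ 19^(112-11) = 19^101 ≡ 47 (mod 113).
Giant steps γ_i = 98·47^i mod 113: γ_0=98, γ_1=86, γ_2=87, γ_3=21, γ_4=83, γ_5=59, γ_6=61, γ_7=42 (in table at j=7).
x = i·n + j = 7·11 + 7 = 84.
Check: 19^84 ≡ 98 (mod 113).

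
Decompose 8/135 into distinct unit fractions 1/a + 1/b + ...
1/17 + 1/2295

Greedy algorithm:
8/135: ceiling(135/8) = 17, use 1/17
1/2295: ceiling(2295/1) = 2295, use 1/2295
Result: 8/135 = 1/17 + 1/2295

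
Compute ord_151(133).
150

151 is prime, so ord(133) divides φ(151) = 150.
Divisors of 150: 1, 2, 3, 5, 6, 10, 15, 25, 30, 50, 75, 150.
Repeated squaring: 133^1 ≡ 133, 133^2 ≡ 22, 133^4 ≡ 31, 133^8 ≡ 55, 133^16 ≡ 5, 133^32 ≡ 25, 133^64 ≡ 21, 133^128 ≡ 139 (mod 151).
Test 133^d mod 151 for each divisor d in increasing order:
133^1 ≡ 133
133^2 ≡ 22
133^3 = 133^2·133^1 ≡ 57
133^5 = 133^4·133^1 ≡ 46
133^6 = 133^4·133^2 ≡ 78
133^10 = 133^8·133^2 ≡ 2
133^15 = 133^8·133^4·133^2·133^1 ≡ 92
133^25 = 133^16·133^8·133^1 ≡ 33
133^30 = 133^16·133^8·133^4·133^2 ≡ 8
133^50 = 133^32·133^16·133^2 ≡ 32
133^75 = 133^64·133^8·133^2·133^1 ≡ 150
133^150 = 133^128·133^16·133^4·133^2 ≡ 1  ← first divisor giving 1
The order is 150.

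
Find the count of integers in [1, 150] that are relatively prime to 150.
40

150 = 2 × 3 × 5^2
φ(n) = n × ∏(1 - 1/p) for each prime p dividing n
φ(150) = 150 × (1 - 1/2) × (1 - 1/3) × (1 - 1/5) = 40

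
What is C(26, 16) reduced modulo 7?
2

Using Lucas' theorem:
Write n=26 and k=16 in base 7:
n in base 7: [3, 5]
k in base 7: [2, 2]
C(26,16) mod 7 = ∏ C(n_i, k_i) mod 7
Digit binomials (mod 7): C(3,2) = 3; C(5,2) = 10 ≡ 3
Product: 3 × 3 = 9 ≡ 2 (mod 7)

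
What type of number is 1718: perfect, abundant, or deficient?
deficient

Proper divisors of 1718: sum = 1 + 2 + 859 = 862
Since 862 < 1718, 1718 is deficient.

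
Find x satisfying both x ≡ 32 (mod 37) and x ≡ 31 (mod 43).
1364

Using Chinese Remainder Theorem:
M = 37 × 43 = 1591
M1 = 43, M2 = 37
y1 = 43^(-1) mod 37 = 31
y2 = 37^(-1) mod 43 = 7
x = (32×43×31 + 31×37×7) mod 1591 = 1364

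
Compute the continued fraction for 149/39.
[3; 1, 4, 1, 1, 3]

Euclidean algorithm steps:
149 = 3 × 39 + 32
39 = 1 × 32 + 7
32 = 4 × 7 + 4
7 = 1 × 4 + 3
4 = 1 × 3 + 1
3 = 3 × 1 + 0
Continued fraction: [3; 1, 4, 1, 1, 3]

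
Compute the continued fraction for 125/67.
[1; 1, 6, 2, 4]

Euclidean algorithm steps:
125 = 1 × 67 + 58
67 = 1 × 58 + 9
58 = 6 × 9 + 4
9 = 2 × 4 + 1
4 = 4 × 1 + 0
Continued fraction: [1; 1, 6, 2, 4]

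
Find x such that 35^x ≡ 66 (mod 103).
90

Baby-step giant-step with step n = ⌈√103⌉ = 11.
Baby steps 35^j mod 103 (j:value) for j=0..10: 0:1, 1:35, 2:92, 3:27, 4:18, 5:12, 6:8, 7:74, 8:15, 9:10, 10:41.
Giant-step multiplier: 35^(-11) ≡ 35^(102-11) = 35^91 ≡ 44 (mod 103).
Giant steps γ_i = 66·44^i mod 103: γ_0=66, γ_1=20, γ_2=56, γ_3=95, γ_4=60, γ_5=65, γ_6=79, γ_7=77, γ_8=92 (in table at j=2).
x = i·n + j = 8·11 + 2 = 90.
Check: 35^90 ≡ 66 (mod 103).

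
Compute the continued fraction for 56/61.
[0; 1, 11, 5]

Euclidean algorithm steps:
56 = 0 × 61 + 56
61 = 1 × 56 + 5
56 = 11 × 5 + 1
5 = 5 × 1 + 0
Continued fraction: [0; 1, 11, 5]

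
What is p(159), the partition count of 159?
97662728555

p(n) counts ways to write n as a sum of positive integers (order ignored).
Euler's pentagonal recurrence: p(k) = p(k-1) + p(k-2) - p(k-5) - p(k-7) + p(k-12) + p(k-15) - ... (offsets j(3j∓1)/2, signs ++--, p(0)=1, p(<0)=0).
DP table for k = 0..158: p(0)=1, p(1)=1, p(2)=2, p(3)=3, p(4)=5, p(5)=7, p(6)=11, p(7)=15, p(8)=22, p(9)=30, p(10)=42, p(11)=56, p(12)=77, p(13)=101, p(14)=135, p(15)=176, p(16)=231, p(17)=297, p(18)=385, p(19)=490, p(20)=627, p(21)=792, p(22)=1002, p(23)=1255, p(24)=1575, p(25)=1958, p(26)=2436, p(27)=3010, p(28)=3718, p(29)=4565, p(30)=5604, p(31)=6842, p(32)=8349, p(33)=10143, p(34)=12310, p(35)=14883, p(36)=17977, p(37)=21637, p(38)=26015, p(39)=31185, p(40)=37338, p(41)=44583, p(42)=53174, p(43)=63261, p(44)=75175, p(45)=89134, p(46)=105558, p(47)=124754, p(48)=147273, p(49)=173525, p(50)=204226, p(51)=239943, p(52)=281589, p(53)=329931, p(54)=386155, p(55)=451276, p(56)=526823, p(57)=614154, p(58)=715220, p(59)=831820, p(60)=966467, p(61)=1121505, p(62)=1300156, p(63)=1505499, p(64)=1741630, p(65)=2012558, p(66)=2323520, p(67)=2679689, p(68)=3087735, p(69)=3554345, p(70)=4087968, p(71)=4697205, p(72)=5392783, p(73)=6185689, p(74)=7089500, p(75)=8118264, p(76)=9289091, p(77)=10619863, p(78)=12132164, p(79)=13848650, p(80)=15796476, p(81)=18004327, p(82)=20506255, p(83)=23338469, p(84)=26543660, p(85)=30167357, p(86)=34262962, p(87)=38887673, p(88)=44108109, p(89)=49995925, p(90)=56634173, p(91)=64112359, p(92)=72533807, p(93)=82010177, p(94)=92669720, p(95)=104651419, p(96)=118114304, p(97)=133230930, p(98)=150198136, p(99)=169229875, p(100)=190569292, p(101)=214481126, p(102)=241265379, p(103)=271248950, p(104)=304801365, p(105)=342325709, p(106)=384276336, p(107)=431149389, p(108)=483502844, p(109)=541946240, p(110)=607163746, p(111)=679903203, p(112)=761002156, p(113)=851376628, p(114)=952050665, p(115)=1064144451, p(116)=1188908248, p(117)=1327710076, p(118)=1482074143, p(119)=1653668665, p(120)=1844349560, p(121)=2056148051, p(122)=2291320912, p(123)=2552338241, p(124)=2841940500, p(125)=3163127352, p(126)=3519222692, p(127)=3913864295, p(128)=4351078600, p(129)=4835271870, p(130)=5371315400, p(131)=5964539504, p(132)=6620830889, p(133)=7346629512, p(134)=8149040695, p(135)=9035836076, p(136)=10015581680, p(137)=11097645016, p(138)=12292341831, p(139)=13610949895, p(140)=15065878135, p(141)=16670689208, p(142)=18440293320, p(143)=20390982757, p(144)=22540654445, p(145)=24908858009, p(146)=27517052599, p(147)=30388671978, p(148)=33549419497, p(149)=37027355200, p(150)=40853235313, p(151)=45060624582, p(152)=49686288421, p(153)=54770336324, p(154)=60356673280, p(155)=66493182097, p(156)=73232243759, p(157)=80630964769, p(158)=88751778802.
Final step: p(159) = p(158) + p(157) - p(154) - p(152) + p(147) + p(144) - p(137) - p(133) + p(124) + p(119) - p(108) - p(102) + p(89) + p(82) - p(67) - p(59) + p(42) + p(33) - p(14) - p(4)
= 88751778802 + 80630964769 - 60356673280 - 49686288421 + 30388671978 + 22540654445 - 11097645016 - 7346629512 + 2841940500 + 1653668665 - 483502844 - 241265379 + 49995925 + 20506255 - 2679689 - 831820 + 53174 + 10143 - 135 - 5
= 97662728555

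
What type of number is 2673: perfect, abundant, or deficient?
deficient

Proper divisors of 2673: sum = 1 + 3 + 9 + 11 + 27 + 33 + 81 + 99 + 243 + 297 + 891 = 1695
Since 1695 < 2673, 2673 is deficient.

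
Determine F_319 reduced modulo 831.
487

Matrix identity: Q^n = [[F_(n+1), F_n], [F_n, F_(n-1)]] with Q = [[1,1],[1,0]].
n = 319 = 100111111₂. Square-and-multiply, entries mod 831:
Q^1 = [[1,1],[1,0]]
Q^2 = (Q^1)² = [[2,1],[1,1]]
Q^4 = (Q^2)² = [[5,3],[3,2]]
Q^9 = (Q^4)²·Q = [[55,34],[34,21]]
Q^19 = (Q^9)²·Q = [[117,26],[26,91]]
Q^39 = (Q^19)²·Q = [[660,238],[238,422]]
Q^79 = (Q^39)²·Q = [[198,292],[292,737]]
Q^159 = (Q^79)²·Q = [[270,649],[649,452]]
Q^319 = (Q^159)²·Q = [[381,487],[487,725]]
F_319 mod 831 = Q^319[0][1] = 487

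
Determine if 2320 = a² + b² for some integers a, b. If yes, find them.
4² + 48² (a=4, b=48)

Factorization: 2320 = 2^4 × 5 × 29
By Fermat: n is sum of two squares iff every prime p ≡ 3 (mod 4) appears to even power.
All primes ≡ 3 (mod 4) appear to even power.
Search a = 0, 1, 2, … for 2320 - a² a perfect square: first hit at a = 4: 2320 - 16 = 2304 = 48².
2320 = 4² + 48² = 16 + 2304 ✓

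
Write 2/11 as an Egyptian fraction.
1/6 + 1/66

Greedy algorithm:
2/11: ceiling(11/2) = 6, use 1/6
1/66: ceiling(66/1) = 66, use 1/66
Result: 2/11 = 1/6 + 1/66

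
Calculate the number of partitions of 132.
6620830889

p(n) counts ways to write n as a sum of positive integers (order ignored).
Euler's pentagonal recurrence: p(k) = p(k-1) + p(k-2) - p(k-5) - p(k-7) + p(k-12) + p(k-15) - ... (offsets j(3j∓1)/2, signs ++--, p(0)=1, p(<0)=0).
DP table for k = 0..131: p(0)=1, p(1)=1, p(2)=2, p(3)=3, p(4)=5, p(5)=7, p(6)=11, p(7)=15, p(8)=22, p(9)=30, p(10)=42, p(11)=56, p(12)=77, p(13)=101, p(14)=135, p(15)=176, p(16)=231, p(17)=297, p(18)=385, p(19)=490, p(20)=627, p(21)=792, p(22)=1002, p(23)=1255, p(24)=1575, p(25)=1958, p(26)=2436, p(27)=3010, p(28)=3718, p(29)=4565, p(30)=5604, p(31)=6842, p(32)=8349, p(33)=10143, p(34)=12310, p(35)=14883, p(36)=17977, p(37)=21637, p(38)=26015, p(39)=31185, p(40)=37338, p(41)=44583, p(42)=53174, p(43)=63261, p(44)=75175, p(45)=89134, p(46)=105558, p(47)=124754, p(48)=147273, p(49)=173525, p(50)=204226, p(51)=239943, p(52)=281589, p(53)=329931, p(54)=386155, p(55)=451276, p(56)=526823, p(57)=614154, p(58)=715220, p(59)=831820, p(60)=966467, p(61)=1121505, p(62)=1300156, p(63)=1505499, p(64)=1741630, p(65)=2012558, p(66)=2323520, p(67)=2679689, p(68)=3087735, p(69)=3554345, p(70)=4087968, p(71)=4697205, p(72)=5392783, p(73)=6185689, p(74)=7089500, p(75)=8118264, p(76)=9289091, p(77)=10619863, p(78)=12132164, p(79)=13848650, p(80)=15796476, p(81)=18004327, p(82)=20506255, p(83)=23338469, p(84)=26543660, p(85)=30167357, p(86)=34262962, p(87)=38887673, p(88)=44108109, p(89)=49995925, p(90)=56634173, p(91)=64112359, p(92)=72533807, p(93)=82010177, p(94)=92669720, p(95)=104651419, p(96)=118114304, p(97)=133230930, p(98)=150198136, p(99)=169229875, p(100)=190569292, p(101)=214481126, p(102)=241265379, p(103)=271248950, p(104)=304801365, p(105)=342325709, p(106)=384276336, p(107)=431149389, p(108)=483502844, p(109)=541946240, p(110)=607163746, p(111)=679903203, p(112)=761002156, p(113)=851376628, p(114)=952050665, p(115)=1064144451, p(116)=1188908248, p(117)=1327710076, p(118)=1482074143, p(119)=1653668665, p(120)=1844349560, p(121)=2056148051, p(122)=2291320912, p(123)=2552338241, p(124)=2841940500, p(125)=3163127352, p(126)=3519222692, p(127)=3913864295, p(128)=4351078600, p(129)=4835271870, p(130)=5371315400, p(131)=5964539504.
Final step: p(132) = p(131) + p(130) - p(127) - p(125) + p(120) + p(117) - p(110) - p(106) + p(97) + p(92) - p(81) - p(75) + p(62) + p(55) - p(40) - p(32) + p(15) + p(6)
= 5964539504 + 5371315400 - 3913864295 - 3163127352 + 1844349560 + 1327710076 - 607163746 - 384276336 + 133230930 + 72533807 - 18004327 - 8118264 + 1300156 + 451276 - 37338 - 8349 + 176 + 11
= 6620830889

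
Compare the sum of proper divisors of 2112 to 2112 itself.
abundant

Proper divisors of 2112: sum = 1 + 2 + 3 + 4 + 6 + 8 + 11 + 12 + ... + 352 + 528 + 704 + 1056 (27 divisors) = 3984
Since 3984 > 2112, 2112 is abundant.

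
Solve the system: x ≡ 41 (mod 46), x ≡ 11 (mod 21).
179

Using Chinese Remainder Theorem:
M = 46 × 21 = 966
M1 = 21, M2 = 46
y1 = 21^(-1) mod 46 = 11
y2 = 46^(-1) mod 21 = 16
x = (41×21×11 + 11×46×16) mod 966 = 179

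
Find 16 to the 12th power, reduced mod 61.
34

Repeated squaring. Binary of 12 = 1100.
16^1 ≡ 16 (mod 61); 16^2 ≡ 12 (mod 61); 16^4 ≡ 22 (mod 61); 16^8 ≡ 57 (mod 61)
16^12 = 16^4 × 16^8 ≡ 34 (mod 61)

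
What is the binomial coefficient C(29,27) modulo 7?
0

Using Lucas' theorem:
Write n=29 and k=27 in base 7:
n in base 7: [4, 1]
k in base 7: [3, 6]
C(29,27) mod 7 = ∏ C(n_i, k_i) mod 7
Digit binomials (mod 7): C(4,3) = 4; C(1,6) = 0 (k_i > n_i)
Product: 4 × 0 = 0 ≡ 0 (mod 7)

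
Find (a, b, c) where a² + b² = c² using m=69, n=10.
(4661, 1380, 4861)

Euclid's formula: a = m² - n², b = 2mn, c = m² + n²
m = 69, n = 10
a = 69² - 10² = 4761 - 100 = 4661
b = 2 × 69 × 10 = 1380
c = 69² + 10² = 4761 + 100 = 4861
Verification: 4661² + 1380² = 21724921 + 1904400 = 23629321 = 4861² ✓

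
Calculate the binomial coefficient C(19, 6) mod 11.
6

Using Lucas' theorem:
Write n=19 and k=6 in base 11:
n in base 11: [1, 8]
k in base 11: [0, 6]
C(19,6) mod 11 = ∏ C(n_i, k_i) mod 11
Digit binomials (mod 11): C(1,0) = 1; C(8,6) = 28 ≡ 6
Product: 1 × 6 = 6 ≡ 6 (mod 11)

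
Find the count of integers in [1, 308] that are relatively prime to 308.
120

308 = 2^2 × 7 × 11
φ(n) = n × ∏(1 - 1/p) for each prime p dividing n
φ(308) = 308 × (1 - 1/2) × (1 - 1/7) × (1 - 1/11) = 120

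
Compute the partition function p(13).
101

p(n) counts ways to write n as a sum of positive integers (order ignored).
Euler's pentagonal recurrence: p(k) = p(k-1) + p(k-2) - p(k-5) - p(k-7) + p(k-12) + p(k-15) - ... (offsets j(3j∓1)/2, signs ++--, p(0)=1, p(<0)=0).
DP table for k = 0..12: p(0)=1, p(1)=1, p(2)=2, p(3)=3, p(4)=5, p(5)=7, p(6)=11, p(7)=15, p(8)=22, p(9)=30, p(10)=42, p(11)=56, p(12)=77.
Final step: p(13) = p(12) + p(11) - p(8) - p(6) + p(1)
= 77 + 56 - 22 - 11 + 1
= 101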